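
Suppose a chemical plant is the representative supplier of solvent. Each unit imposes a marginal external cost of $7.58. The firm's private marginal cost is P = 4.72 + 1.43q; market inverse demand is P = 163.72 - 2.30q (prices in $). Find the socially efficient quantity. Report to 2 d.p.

Social marginal cost = private MC + MEC = 12.30 + 1.43q.
Set SMC = demand: 12.30 + 1.43q = 163.72 - 2.30q → q* = 40.5952.

q* = 40.60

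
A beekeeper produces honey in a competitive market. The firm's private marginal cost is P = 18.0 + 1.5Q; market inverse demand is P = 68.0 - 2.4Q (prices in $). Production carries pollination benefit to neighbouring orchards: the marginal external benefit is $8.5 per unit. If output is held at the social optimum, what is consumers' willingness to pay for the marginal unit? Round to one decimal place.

P = $32.0

Social marginal cost = private MC − MEB = 9.5 + 1.5Q.
Set SMC = demand: 9.5 + 1.5Q = 68.0 - 2.4Q → Q* = 15.0000.
Consumer price on the demand curve at Q*: 68.0 − 2.4×15.0000 = 32.0000.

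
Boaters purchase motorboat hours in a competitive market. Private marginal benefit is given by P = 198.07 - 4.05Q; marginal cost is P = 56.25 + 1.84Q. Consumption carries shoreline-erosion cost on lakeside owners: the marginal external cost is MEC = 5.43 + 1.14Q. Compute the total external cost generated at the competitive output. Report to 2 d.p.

Market equilibrium (private): 56.25 + 1.84Q = 198.07 - 4.05Q → Q_m = 24.0781.
Total external cost = ∫₀^{Q_m} (5.43 + 1.14Q) dQ = 5.43×24.0781 + ½×1.14×24.0781² = 461.2044.

461.20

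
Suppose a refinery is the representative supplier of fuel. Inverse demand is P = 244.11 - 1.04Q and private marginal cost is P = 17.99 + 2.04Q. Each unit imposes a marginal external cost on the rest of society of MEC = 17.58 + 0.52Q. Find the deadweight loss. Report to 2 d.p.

DWL = 431.77

Market equilibrium (private): 17.99 + 2.04Q = 244.11 - 1.04Q → Q_m = 73.4156.
Social marginal cost = private MC + MEC = 35.57 + 2.56Q.
Set SMC = demand: 35.57 + 2.56Q = 244.11 - 1.04Q → Q* = 57.9278.
The loss is the area between SMC and demand from Q* to Q_m; with linear curves that's a triangle of height MEC(Q_m).
DWL = ½ × 15.4878 × 55.7561 = 431.7697.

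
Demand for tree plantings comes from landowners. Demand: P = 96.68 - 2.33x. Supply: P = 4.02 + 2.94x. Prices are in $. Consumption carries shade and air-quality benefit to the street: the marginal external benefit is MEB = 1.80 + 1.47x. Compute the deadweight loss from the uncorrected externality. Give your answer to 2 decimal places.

DWL = $100.57

Market equilibrium (private): 4.02 + 2.94x = 96.68 - 2.33x → x_m = 17.5825.
Social marginal benefit = demand + MEB = 98.48 - 0.86x.
Set SMB = MC: 98.48 - 0.86x = 4.02 + 2.94x → x* = 24.8579.
The welfare-loss triangle has base |x_m − x*| and height MEB(x_m) (the vertical gap between SMB and MC is zero at x* and MEB at x_m).
DWL = ½ × 7.2754 × 27.6463 = 100.5689.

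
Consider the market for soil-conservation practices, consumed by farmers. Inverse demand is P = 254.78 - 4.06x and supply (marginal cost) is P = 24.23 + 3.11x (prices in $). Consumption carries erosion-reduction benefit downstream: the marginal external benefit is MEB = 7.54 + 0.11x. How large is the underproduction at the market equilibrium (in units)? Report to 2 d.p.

1.57 units

Market equilibrium (private): 24.23 + 3.11x = 254.78 - 4.06x → x_m = 32.1548.
Social marginal benefit = demand + MEB = 262.32 - 3.95x.
Set SMB = MC: 262.32 - 3.95x = 24.23 + 3.11x → x* = 33.7238.
Gap = |32.1548 − 33.7238| = 1.5690.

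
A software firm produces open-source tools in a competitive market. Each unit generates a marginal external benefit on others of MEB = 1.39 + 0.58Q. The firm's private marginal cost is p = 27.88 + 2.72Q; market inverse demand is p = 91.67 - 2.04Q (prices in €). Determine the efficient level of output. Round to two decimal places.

Q* = 15.59

Social marginal cost = private MC − MEB = 26.49 + 2.14Q.
Set SMC = demand: 26.49 + 2.14Q = 91.67 - 2.04Q → Q* = 15.5933.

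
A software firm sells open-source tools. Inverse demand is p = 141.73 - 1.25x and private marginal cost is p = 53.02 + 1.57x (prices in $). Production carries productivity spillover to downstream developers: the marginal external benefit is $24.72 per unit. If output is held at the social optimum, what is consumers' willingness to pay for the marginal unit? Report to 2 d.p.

P = $91.45

Social marginal cost = private MC − MEB = 28.30 + 1.57x.
Set SMC = demand: 28.30 + 1.57x = 141.73 - 1.25x → x* = 40.2234.
Consumer price on the demand curve at x*: 141.73 − 1.25×40.2234 = 91.4508.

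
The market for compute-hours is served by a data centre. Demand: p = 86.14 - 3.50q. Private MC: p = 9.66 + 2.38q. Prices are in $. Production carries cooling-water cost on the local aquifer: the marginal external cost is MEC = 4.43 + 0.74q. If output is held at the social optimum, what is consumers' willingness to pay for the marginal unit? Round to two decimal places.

P = $48.05

Social marginal cost = private MC + MEC = 14.09 + 3.12q.
Set SMC = demand: 14.09 + 3.12q = 86.14 - 3.50q → q* = 10.8837.
Consumer price on the demand curve at q*: 86.14 − 3.50×10.8837 = 48.0471.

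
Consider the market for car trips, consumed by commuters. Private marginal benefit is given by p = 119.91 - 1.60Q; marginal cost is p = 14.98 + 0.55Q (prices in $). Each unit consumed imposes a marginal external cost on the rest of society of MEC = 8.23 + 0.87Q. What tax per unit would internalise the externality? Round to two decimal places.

tax = $36.09 per unit

Social marginal benefit = demand − MEC = 111.68 - 2.47Q.
Set SMB = MC: 111.68 - 2.47Q = 14.98 + 0.55Q → Q* = 32.0199.
The Pigouvian tax equals MEC at Q*: 8.23 + 0.87×32.0199 = 36.0873.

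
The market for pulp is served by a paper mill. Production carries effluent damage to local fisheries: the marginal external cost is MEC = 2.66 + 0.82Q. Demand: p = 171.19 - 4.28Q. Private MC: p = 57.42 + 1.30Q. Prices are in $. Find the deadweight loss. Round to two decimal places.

DWL = $29.34

Market equilibrium (private): 57.42 + 1.30Q = 171.19 - 4.28Q → Q_m = 20.3889.
Social marginal cost = private MC + MEC = 60.08 + 2.12Q.
Set SMC = demand: 60.08 + 2.12Q = 171.19 - 4.28Q → Q* = 17.3609.
Between Q* and Q_m the wedge SMC − demand runs linearly from 0 to MEC(Q_m), so the loss is a triangle.
DWL = ½ × 3.0280 × 19.3789 = 29.3397.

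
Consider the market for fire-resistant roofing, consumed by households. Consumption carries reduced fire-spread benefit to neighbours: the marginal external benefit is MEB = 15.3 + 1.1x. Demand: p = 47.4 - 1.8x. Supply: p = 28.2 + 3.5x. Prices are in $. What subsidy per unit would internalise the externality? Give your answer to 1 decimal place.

subsidy = $24.3 per unit

Social marginal benefit = demand + MEB = 62.7 - 0.7x.
Set SMB = MC: 62.7 - 0.7x = 28.2 + 3.5x → x* = 8.2143.
The Pigouvian subsidy equals MEB at x*: 15.3 + 1.1×8.2143 = 24.3357.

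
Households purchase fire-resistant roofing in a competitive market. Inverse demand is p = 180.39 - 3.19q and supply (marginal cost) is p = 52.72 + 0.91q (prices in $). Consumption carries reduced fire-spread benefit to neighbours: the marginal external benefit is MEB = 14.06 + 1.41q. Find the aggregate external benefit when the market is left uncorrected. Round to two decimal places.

Market equilibrium (private): 52.72 + 0.91q = 180.39 - 3.19q → q_m = 31.1390.
Total external benefit = ∫₀^{q_m} (14.06 + 1.41q) dq = 14.06×31.1390 + ½×1.41×31.1390² = 1121.4087.

$1121.41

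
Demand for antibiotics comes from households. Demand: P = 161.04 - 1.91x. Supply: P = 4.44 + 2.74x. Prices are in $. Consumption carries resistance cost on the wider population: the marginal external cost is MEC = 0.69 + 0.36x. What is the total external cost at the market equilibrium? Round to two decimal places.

Market equilibrium (private): 4.44 + 2.74x = 161.04 - 1.91x → x_m = 33.6774.
Total external cost = ∫₀^{x_m} (0.69 + 0.36x) dx = 0.69×33.6774 + ½×0.36×33.6774² = 227.3875.

$227.39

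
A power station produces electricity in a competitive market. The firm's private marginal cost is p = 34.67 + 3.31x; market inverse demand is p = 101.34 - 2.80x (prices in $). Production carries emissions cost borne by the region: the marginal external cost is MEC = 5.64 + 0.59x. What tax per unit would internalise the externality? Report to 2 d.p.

Social marginal cost = private MC + MEC = 40.31 + 3.90x.
Set SMC = demand: 40.31 + 3.90x = 101.34 - 2.80x → x* = 9.1090.
The Pigouvian tax equals MEC at x*: 5.64 + 0.59×9.1090 = 11.0143.

tax = $11.01 per unit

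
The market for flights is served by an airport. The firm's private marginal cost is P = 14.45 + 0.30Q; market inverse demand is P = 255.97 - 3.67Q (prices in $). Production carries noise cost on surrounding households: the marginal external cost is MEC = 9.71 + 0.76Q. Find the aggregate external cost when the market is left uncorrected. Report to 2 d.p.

$1997.12

Market equilibrium (private): 14.45 + 0.30Q = 255.97 - 3.67Q → Q_m = 60.8363.
Total external cost = ∫₀^{Q_m} (9.71 + 0.76Q) dQ = 9.71×60.8363 + ½×0.76×60.8363² = 1997.1215.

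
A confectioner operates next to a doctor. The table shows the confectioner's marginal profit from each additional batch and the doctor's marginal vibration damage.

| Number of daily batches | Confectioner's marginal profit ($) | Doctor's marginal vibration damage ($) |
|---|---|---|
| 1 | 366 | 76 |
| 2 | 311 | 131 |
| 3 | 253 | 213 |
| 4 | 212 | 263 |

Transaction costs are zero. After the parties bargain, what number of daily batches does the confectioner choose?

Bargaining reaches the level where marginal profit last exceeds marginal vibration damage.
That holds through level 3 (253 ≥ 213) but not at 4 (212 < 263).

3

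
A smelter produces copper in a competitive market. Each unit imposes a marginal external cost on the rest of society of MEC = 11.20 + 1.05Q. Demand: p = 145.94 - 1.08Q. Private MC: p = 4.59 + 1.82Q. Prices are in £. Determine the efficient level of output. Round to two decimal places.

Q* = 32.95

Social marginal cost = private MC + MEC = 15.79 + 2.87Q.
Set SMC = demand: 15.79 + 2.87Q = 145.94 - 1.08Q → Q* = 32.9494.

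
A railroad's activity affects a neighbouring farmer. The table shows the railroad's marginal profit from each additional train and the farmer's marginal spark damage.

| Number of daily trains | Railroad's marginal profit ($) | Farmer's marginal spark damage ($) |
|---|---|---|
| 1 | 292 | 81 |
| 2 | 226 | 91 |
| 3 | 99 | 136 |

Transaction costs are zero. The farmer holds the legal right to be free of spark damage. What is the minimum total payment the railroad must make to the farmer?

Efficient level: marginal profit ≥ marginal spark damage through level 2, so k* = 2.
With the farmer holding the right, the railroad must at least compensate total damage at k*: 81 + 91 = 172.

$172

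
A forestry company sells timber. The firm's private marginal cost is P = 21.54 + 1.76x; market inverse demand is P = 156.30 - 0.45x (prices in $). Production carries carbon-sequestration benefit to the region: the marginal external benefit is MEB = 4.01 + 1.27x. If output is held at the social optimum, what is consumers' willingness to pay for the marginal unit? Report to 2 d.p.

P = $89.87

Social marginal cost = private MC − MEB = 17.53 + 0.49x.
Set SMC = demand: 17.53 + 0.49x = 156.30 - 0.45x → x* = 147.6277.
Consumer price on the demand curve at x*: 156.30 − 0.45×147.6277 = 89.8675.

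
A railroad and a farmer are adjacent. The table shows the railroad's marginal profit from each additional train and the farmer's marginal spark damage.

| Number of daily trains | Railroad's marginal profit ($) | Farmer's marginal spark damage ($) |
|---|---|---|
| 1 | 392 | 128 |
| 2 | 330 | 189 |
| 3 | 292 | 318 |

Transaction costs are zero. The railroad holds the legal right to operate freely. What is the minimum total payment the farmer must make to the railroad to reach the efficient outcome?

$292

Left alone the railroad would choose level 3 (marginal profit stays positive).
Efficient level: k* = 2 (marginal profit ≥ marginal spark damage through 2).
The farmer must at least cover the railroad's forgone profit from cutting 3→2: 292 = 292.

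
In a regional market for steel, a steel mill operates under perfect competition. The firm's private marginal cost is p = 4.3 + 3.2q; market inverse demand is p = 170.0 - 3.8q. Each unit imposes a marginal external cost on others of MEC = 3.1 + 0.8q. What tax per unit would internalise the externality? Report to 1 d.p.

Social marginal cost = private MC + MEC = 7.4 + 4.0q.
Set SMC = demand: 7.4 + 4.0q = 170.0 - 3.8q → q* = 20.8462.
The Pigouvian tax equals MEC at q*: 3.1 + 0.8×20.8462 = 19.7770.

tax = 19.8 per unit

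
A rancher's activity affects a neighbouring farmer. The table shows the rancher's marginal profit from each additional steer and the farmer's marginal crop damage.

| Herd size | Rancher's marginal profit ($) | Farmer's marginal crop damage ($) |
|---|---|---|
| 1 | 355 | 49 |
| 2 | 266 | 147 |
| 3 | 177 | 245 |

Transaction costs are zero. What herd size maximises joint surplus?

2

Bargaining reaches the level where marginal profit last exceeds marginal crop damage.
That holds through level 2 (266 ≥ 147) but not at 3 (177 < 245).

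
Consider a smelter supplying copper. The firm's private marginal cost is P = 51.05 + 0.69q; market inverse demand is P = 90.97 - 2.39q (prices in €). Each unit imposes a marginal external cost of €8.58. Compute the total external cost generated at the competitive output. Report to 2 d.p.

Market equilibrium (private): 51.05 + 0.69q = 90.97 - 2.39q → q_m = 12.9610.
Total external cost = MEC × q_m = 8.58 × 12.9610 = 111.2054.

€111.21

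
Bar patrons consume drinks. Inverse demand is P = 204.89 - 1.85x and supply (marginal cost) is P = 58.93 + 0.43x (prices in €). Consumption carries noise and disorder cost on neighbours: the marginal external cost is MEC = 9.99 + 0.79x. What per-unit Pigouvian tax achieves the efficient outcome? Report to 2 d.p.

tax = €44.98 per unit

Social marginal benefit = demand − MEC = 194.90 - 2.64x.
Set SMB = MC: 194.90 - 2.64x = 58.93 + 0.43x → x* = 44.2899.
The Pigouvian tax equals MEC at x*: 9.99 + 0.79×44.2899 = 44.9790.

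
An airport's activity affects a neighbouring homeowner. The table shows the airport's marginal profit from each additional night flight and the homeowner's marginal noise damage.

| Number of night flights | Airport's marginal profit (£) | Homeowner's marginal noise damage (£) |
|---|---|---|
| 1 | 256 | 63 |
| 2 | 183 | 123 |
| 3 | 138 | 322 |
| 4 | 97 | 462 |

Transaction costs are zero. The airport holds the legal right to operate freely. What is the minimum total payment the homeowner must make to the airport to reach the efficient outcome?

Left alone the airport would choose level 4 (marginal profit stays positive).
Efficient level: k* = 2 (marginal profit ≥ marginal noise damage through 2).
The homeowner must at least cover the airport's forgone profit from cutting 4→2: 138 + 97 = 235.

£235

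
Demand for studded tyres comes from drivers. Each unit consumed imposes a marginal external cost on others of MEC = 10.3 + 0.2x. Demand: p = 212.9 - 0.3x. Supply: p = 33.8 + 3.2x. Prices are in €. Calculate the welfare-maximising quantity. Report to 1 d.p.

x* = 45.6

Social marginal benefit = demand − MEC = 202.6 - 0.5x.
Set SMB = MC: 202.6 - 0.5x = 33.8 + 3.2x → x* = 45.6216.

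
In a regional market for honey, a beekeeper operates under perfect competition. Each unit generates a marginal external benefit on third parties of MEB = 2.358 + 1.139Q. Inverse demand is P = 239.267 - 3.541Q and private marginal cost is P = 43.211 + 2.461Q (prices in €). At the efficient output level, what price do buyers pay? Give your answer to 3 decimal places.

Social marginal cost = private MC − MEB = 40.853 + 1.322Q.
Set SMC = demand: 40.853 + 1.322Q = 239.267 - 3.541Q → Q* = 40.8007.
Consumer price on the demand curve at Q*: 239.267 − 3.541×40.8007 = 94.7917.

P = €94.792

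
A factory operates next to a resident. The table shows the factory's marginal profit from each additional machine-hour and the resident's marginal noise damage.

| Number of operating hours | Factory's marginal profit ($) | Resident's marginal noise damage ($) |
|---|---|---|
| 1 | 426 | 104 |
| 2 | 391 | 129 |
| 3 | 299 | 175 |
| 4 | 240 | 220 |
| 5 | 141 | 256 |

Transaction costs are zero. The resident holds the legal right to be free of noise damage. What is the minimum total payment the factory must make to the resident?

Efficient level: marginal profit ≥ marginal noise damage through level 4, so k* = 4.
With the resident holding the right, the factory must at least compensate total damage at k*: 104 + 129 + 175 + 220 = 628.

$628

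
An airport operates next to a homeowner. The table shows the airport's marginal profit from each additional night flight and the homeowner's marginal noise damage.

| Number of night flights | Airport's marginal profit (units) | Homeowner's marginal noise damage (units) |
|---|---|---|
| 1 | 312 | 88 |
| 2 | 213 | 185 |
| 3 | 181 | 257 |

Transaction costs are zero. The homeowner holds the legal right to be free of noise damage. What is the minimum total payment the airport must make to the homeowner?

273

Efficient level: marginal profit ≥ marginal noise damage through level 2, so k* = 2.
With the homeowner holding the right, the airport must at least compensate total damage at k*: 88 + 185 = 273.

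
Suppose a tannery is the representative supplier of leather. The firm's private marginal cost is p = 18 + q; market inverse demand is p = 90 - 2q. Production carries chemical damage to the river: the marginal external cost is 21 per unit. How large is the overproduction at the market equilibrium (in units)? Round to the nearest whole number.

7 units

Market equilibrium (private): 18 + q = 90 - 2q → q_m = 24.0000.
Social marginal cost = private MC + MEC = 39 + q.
Set SMC = demand: 39 + q = 90 - 2q → q* = 17.0000.
Gap = |24.0000 − 17.0000| = 7.0000.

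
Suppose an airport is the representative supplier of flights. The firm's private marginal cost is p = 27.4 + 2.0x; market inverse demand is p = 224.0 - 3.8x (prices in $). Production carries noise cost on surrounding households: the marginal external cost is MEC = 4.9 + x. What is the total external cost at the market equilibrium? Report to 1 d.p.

Market equilibrium (private): 27.4 + 2.0x = 224.0 - 3.8x → x_m = 33.8966.
Total external cost = ∫₀^{x_m} (4.9 + 1.0x) dx = 4.9×33.8966 + ½×1.0×33.8966² = 740.5831.

$740.6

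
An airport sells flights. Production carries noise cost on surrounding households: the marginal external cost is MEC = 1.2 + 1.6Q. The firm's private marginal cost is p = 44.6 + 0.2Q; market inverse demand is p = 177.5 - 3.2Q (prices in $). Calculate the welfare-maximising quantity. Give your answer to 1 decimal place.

Q* = 26.3

Social marginal cost = private MC + MEC = 45.8 + 1.8Q.
Set SMC = demand: 45.8 + 1.8Q = 177.5 - 3.2Q → Q* = 26.3400.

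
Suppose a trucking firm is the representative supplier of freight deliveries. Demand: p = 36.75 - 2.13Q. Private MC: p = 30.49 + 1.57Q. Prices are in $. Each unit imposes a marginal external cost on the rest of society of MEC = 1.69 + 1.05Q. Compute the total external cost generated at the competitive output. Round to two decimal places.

$4.36

Market equilibrium (private): 30.49 + 1.57Q = 36.75 - 2.13Q → Q_m = 1.6919.
Total external cost = ∫₀^{Q_m} (1.69 + 1.05Q) dQ = 1.69×1.6919 + ½×1.05×1.6919² = 4.3621.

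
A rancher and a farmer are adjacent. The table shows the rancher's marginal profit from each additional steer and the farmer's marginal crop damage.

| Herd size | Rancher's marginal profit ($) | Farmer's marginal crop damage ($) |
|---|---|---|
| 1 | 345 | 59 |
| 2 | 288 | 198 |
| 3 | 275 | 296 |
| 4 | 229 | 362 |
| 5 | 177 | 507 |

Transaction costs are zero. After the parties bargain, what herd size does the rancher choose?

Bargaining reaches the level where marginal profit last exceeds marginal crop damage.
That holds through level 2 (288 ≥ 198) but not at 3 (275 < 296).

2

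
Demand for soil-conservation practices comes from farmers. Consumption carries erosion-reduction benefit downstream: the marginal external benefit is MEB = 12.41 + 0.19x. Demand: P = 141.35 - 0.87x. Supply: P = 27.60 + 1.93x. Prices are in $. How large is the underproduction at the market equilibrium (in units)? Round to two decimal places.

Market equilibrium (private): 27.60 + 1.93x = 141.35 - 0.87x → x_m = 40.6250.
Social marginal benefit = demand + MEB = 153.76 - 0.68x.
Set SMB = MC: 153.76 - 0.68x = 27.60 + 1.93x → x* = 48.3372.
Gap = |40.6250 − 48.3372| = 7.7122.

7.71 units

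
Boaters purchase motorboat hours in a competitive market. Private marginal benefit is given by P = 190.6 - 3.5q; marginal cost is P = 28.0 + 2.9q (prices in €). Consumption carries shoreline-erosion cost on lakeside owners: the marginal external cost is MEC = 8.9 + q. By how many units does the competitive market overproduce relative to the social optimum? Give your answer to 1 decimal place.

4.6 units

Market equilibrium (private): 28.0 + 2.9q = 190.6 - 3.5q → q_m = 25.4063.
Social marginal benefit = demand − MEC = 181.7 - 4.5q.
Set SMB = MC: 181.7 - 4.5q = 28.0 + 2.9q → q* = 20.7703.
Gap = |25.4063 − 20.7703| = 4.6360.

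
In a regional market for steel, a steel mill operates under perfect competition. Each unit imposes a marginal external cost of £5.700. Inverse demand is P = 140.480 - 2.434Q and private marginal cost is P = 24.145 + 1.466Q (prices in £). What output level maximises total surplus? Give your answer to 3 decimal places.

Q* = 28.368

Social marginal cost = private MC + MEC = 29.845 + 1.466Q.
Set SMC = demand: 29.845 + 1.466Q = 140.480 - 2.434Q → Q* = 28.3679.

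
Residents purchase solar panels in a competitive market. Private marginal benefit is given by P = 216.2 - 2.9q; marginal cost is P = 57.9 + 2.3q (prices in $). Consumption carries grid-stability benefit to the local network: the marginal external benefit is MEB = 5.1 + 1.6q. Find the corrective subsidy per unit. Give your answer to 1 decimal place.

Social marginal benefit = demand + MEB = 221.3 - 1.3q.
Set SMB = MC: 221.3 - 1.3q = 57.9 + 2.3q → q* = 45.3889.
The Pigouvian subsidy equals MEB at q*: 5.1 + 1.6×45.3889 = 77.7222.

subsidy = $77.7 per unit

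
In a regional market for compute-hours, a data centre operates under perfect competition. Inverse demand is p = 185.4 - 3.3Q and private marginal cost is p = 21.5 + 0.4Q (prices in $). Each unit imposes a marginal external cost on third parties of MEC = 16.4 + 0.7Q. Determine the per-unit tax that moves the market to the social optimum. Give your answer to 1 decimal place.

tax = $39.9 per unit

Social marginal cost = private MC + MEC = 37.9 + 1.1Q.
Set SMC = demand: 37.9 + 1.1Q = 185.4 - 3.3Q → Q* = 33.5227.
The Pigouvian tax equals MEC at Q*: 16.4 + 0.7×33.5227 = 39.8659.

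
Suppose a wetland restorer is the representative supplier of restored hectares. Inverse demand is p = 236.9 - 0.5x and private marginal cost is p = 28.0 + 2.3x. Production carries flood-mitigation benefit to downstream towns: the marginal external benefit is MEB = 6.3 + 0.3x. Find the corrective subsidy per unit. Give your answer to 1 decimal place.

subsidy = 32.1 per unit

Social marginal cost = private MC − MEB = 21.7 + 2.0x.
Set SMC = demand: 21.7 + 2.0x = 236.9 - 0.5x → x* = 86.0800.
The Pigouvian subsidy equals MEB at x*: 6.3 + 0.3×86.0800 = 32.1240.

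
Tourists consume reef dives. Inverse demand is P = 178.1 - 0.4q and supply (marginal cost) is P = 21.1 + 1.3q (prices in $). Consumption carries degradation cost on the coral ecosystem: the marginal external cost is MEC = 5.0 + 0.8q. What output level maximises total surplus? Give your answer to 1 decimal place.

q* = 60.8

Social marginal benefit = demand − MEC = 173.1 - 1.2q.
Set SMB = MC: 173.1 - 1.2q = 21.1 + 1.3q → q* = 60.8000.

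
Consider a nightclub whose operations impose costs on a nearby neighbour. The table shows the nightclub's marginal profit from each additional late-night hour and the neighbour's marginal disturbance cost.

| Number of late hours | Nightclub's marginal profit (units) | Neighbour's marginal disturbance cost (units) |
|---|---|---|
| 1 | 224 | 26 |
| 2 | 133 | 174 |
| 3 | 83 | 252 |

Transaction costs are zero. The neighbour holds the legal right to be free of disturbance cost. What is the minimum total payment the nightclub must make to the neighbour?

Efficient level: marginal profit ≥ marginal disturbance cost through level 1, so k* = 1.
With the neighbour holding the right, the nightclub must at least compensate total damage at k*: 26 = 26.

26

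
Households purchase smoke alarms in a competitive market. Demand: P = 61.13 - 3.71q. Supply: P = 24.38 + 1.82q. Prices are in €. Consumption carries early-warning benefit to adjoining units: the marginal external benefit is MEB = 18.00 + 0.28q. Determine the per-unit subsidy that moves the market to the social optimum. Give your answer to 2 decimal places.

subsidy = €20.92 per unit

Social marginal benefit = demand + MEB = 79.13 - 3.43q.
Set SMB = MC: 79.13 - 3.43q = 24.38 + 1.82q → q* = 10.4286.
The Pigouvian subsidy equals MEB at q*: 18.00 + 0.28×10.4286 = 20.9200.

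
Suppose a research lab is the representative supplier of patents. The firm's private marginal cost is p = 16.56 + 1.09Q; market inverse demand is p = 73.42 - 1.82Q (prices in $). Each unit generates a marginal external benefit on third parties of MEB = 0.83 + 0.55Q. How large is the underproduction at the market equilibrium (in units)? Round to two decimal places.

4.91 units

Market equilibrium (private): 16.56 + 1.09Q = 73.42 - 1.82Q → Q_m = 19.5395.
Social marginal cost = private MC − MEB = 15.73 + 0.54Q.
Set SMC = demand: 15.73 + 0.54Q = 73.42 - 1.82Q → Q* = 24.4449.
Gap = |19.5395 − 24.4449| = 4.9054.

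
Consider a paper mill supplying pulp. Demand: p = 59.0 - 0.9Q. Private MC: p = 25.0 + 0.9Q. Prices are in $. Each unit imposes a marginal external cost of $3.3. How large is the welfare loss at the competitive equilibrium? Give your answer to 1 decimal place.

Market equilibrium (private): 25.0 + 0.9Q = 59.0 - 0.9Q → Q_m = 18.8889.
Social marginal cost = private MC + MEC = 28.3 + 0.9Q.
Set SMC = demand: 28.3 + 0.9Q = 59.0 - 0.9Q → Q* = 17.0556.
Height of the DWL triangle at Q_m is SMC(Q_m) − demand(Q_m) = MEC(Q_m) = 3.3000.
DWL = ½ × 1.8333 × 3.3000 = 3.0249.

DWL = $3.0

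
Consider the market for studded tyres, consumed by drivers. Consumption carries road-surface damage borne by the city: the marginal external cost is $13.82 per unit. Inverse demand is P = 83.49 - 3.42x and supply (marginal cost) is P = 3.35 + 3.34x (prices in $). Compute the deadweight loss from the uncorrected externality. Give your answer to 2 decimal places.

DWL = $14.13

Market equilibrium (private): 3.35 + 3.34x = 83.49 - 3.42x → x_m = 11.8550.
Social marginal benefit = demand − MEC = 69.67 - 3.42x.
Set SMB = MC: 69.67 - 3.42x = 3.35 + 3.34x → x* = 9.8107.
Between x* and x_m the wedge MC − SMB runs linearly from 0 to MEC(x_m), so the loss is a triangle.
DWL = ½ × 2.0443 × 13.8200 = 14.1261.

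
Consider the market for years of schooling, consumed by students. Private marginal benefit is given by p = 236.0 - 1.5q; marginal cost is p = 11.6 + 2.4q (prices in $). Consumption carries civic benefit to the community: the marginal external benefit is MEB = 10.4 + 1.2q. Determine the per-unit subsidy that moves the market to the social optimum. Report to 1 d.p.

Social marginal benefit = demand + MEB = 246.4 - 0.3q.
Set SMB = MC: 246.4 - 0.3q = 11.6 + 2.4q → q* = 86.9630.
The Pigouvian subsidy equals MEB at q*: 10.4 + 1.2×86.9630 = 114.7556.

subsidy = $114.8 per unit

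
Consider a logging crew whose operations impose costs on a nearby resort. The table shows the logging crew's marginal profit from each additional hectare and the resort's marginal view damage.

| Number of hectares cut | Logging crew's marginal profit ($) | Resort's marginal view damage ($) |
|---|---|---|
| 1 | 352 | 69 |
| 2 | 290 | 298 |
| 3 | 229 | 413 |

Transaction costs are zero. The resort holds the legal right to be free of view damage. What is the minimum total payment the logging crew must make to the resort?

$69

Efficient level: marginal profit ≥ marginal view damage through level 1, so k* = 1.
With the resort holding the right, the logging crew must at least compensate total damage at k*: 69 = 69.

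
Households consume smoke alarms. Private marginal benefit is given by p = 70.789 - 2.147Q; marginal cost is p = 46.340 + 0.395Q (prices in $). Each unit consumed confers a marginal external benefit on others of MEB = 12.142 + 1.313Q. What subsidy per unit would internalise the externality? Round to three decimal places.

Social marginal benefit = demand + MEB = 82.931 - 0.834Q.
Set SMB = MC: 82.931 - 0.834Q = 46.340 + 0.395Q → Q* = 29.7730.
The Pigouvian subsidy equals MEB at Q*: 12.142 + 1.313×29.7730 = 51.2339.

subsidy = $51.234 per unit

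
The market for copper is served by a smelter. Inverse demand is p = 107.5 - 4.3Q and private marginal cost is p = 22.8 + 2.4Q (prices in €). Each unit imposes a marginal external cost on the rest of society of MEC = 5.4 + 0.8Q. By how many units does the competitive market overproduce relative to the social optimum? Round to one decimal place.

Market equilibrium (private): 22.8 + 2.4Q = 107.5 - 4.3Q → Q_m = 12.6418.
Social marginal cost = private MC + MEC = 28.2 + 3.2Q.
Set SMC = demand: 28.2 + 3.2Q = 107.5 - 4.3Q → Q* = 10.5733.
Gap = |12.6418 − 10.5733| = 2.0685.

2.1 units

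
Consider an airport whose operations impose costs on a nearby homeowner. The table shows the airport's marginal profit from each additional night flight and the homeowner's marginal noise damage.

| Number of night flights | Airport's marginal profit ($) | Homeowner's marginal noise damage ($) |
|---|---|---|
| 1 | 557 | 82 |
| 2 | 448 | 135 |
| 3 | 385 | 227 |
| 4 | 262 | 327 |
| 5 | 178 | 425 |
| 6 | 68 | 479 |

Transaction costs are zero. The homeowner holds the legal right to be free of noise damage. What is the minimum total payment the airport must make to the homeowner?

Efficient level: marginal profit ≥ marginal noise damage through level 3, so k* = 3.
With the homeowner holding the right, the airport must at least compensate total damage at k*: 82 + 135 + 227 = 444.

$444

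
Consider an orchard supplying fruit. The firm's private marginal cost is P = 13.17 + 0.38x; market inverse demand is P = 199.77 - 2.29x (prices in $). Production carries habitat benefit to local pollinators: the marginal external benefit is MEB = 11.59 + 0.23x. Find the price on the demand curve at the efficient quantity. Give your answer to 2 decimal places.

Social marginal cost = private MC − MEB = 1.58 + 0.15x.
Set SMC = demand: 1.58 + 0.15x = 199.77 - 2.29x → x* = 81.2254.
Consumer price on the demand curve at x*: 199.77 − 2.29×81.2254 = 13.7638.

P = $13.76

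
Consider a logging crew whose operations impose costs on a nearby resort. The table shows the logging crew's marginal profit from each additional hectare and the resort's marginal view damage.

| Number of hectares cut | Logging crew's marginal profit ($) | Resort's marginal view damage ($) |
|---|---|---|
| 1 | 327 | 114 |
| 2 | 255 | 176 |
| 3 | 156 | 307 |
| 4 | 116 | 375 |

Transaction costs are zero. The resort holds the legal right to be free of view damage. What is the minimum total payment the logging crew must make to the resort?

$290

Efficient level: marginal profit ≥ marginal view damage through level 2, so k* = 2.
With the resort holding the right, the logging crew must at least compensate total damage at k*: 114 + 176 = 290.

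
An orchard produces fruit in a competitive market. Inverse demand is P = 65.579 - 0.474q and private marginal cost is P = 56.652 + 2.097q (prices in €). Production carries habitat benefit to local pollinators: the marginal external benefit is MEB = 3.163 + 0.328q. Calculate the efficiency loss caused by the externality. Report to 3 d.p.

DWL = €4.125

Market equilibrium (private): 56.652 + 2.097q = 65.579 - 0.474q → q_m = 3.4722.
Social marginal cost = private MC − MEB = 53.489 + 1.769q.
Set SMC = demand: 53.489 + 1.769q = 65.579 - 0.474q → q* = 5.3901.
The welfare-loss triangle has base |q_m − q*| and height MEB(q_m) (the vertical gap between SMC and demand is zero at q* and MEB at q_m).
DWL = ½ × 1.9179 × 4.3019 = 4.1253.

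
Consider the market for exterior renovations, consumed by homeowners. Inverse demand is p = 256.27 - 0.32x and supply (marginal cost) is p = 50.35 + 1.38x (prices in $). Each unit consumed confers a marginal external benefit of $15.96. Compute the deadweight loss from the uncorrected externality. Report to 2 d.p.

Market equilibrium (private): 50.35 + 1.38x = 256.27 - 0.32x → x_m = 121.1294.
Social marginal benefit = demand + MEB = 272.23 - 0.32x.
Set SMB = MC: 272.23 - 0.32x = 50.35 + 1.38x → x* = 130.5176.
Height of the DWL triangle at x_m is SMB(x_m) − MC(x_m) = MEB(x_m) = 15.9600.
DWL = ½ × 9.3882 × 15.9600 = 74.9178.

DWL = $74.92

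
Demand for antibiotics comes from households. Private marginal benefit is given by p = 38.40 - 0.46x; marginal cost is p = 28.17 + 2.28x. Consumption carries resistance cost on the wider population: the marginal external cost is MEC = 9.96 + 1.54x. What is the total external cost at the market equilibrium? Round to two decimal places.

47.92

Market equilibrium (private): 28.17 + 2.28x = 38.40 - 0.46x → x_m = 3.7336.
Total external cost = ∫₀^{x_m} (9.96 + 1.54x) dx = 9.96×3.7336 + ½×1.54×3.7336² = 47.9203.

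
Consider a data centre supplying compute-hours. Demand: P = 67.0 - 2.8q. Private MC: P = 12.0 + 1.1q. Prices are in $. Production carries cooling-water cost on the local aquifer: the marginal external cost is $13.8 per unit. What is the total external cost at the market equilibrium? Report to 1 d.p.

Market equilibrium (private): 12.0 + 1.1q = 67.0 - 2.8q → q_m = 14.1026.
Total external cost = MEC × q_m = 13.8 × 14.1026 = 194.6159.

$194.6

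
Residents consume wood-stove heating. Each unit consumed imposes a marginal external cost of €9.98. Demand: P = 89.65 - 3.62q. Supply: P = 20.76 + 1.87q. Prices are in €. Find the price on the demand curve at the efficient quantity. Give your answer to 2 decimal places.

P = €50.81

Social marginal benefit = demand − MEC = 79.67 - 3.62q.
Set SMB = MC: 79.67 - 3.62q = 20.76 + 1.87q → q* = 10.7304.
Consumer price on the demand curve at q*: 89.65 − 3.62×10.7304 = 50.8060.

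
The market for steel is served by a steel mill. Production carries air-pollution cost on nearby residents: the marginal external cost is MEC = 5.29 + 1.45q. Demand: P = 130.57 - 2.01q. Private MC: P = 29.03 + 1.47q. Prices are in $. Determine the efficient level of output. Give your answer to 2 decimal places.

Social marginal cost = private MC + MEC = 34.32 + 2.92q.
Set SMC = demand: 34.32 + 2.92q = 130.57 - 2.01q → q* = 19.5233.

q* = 19.52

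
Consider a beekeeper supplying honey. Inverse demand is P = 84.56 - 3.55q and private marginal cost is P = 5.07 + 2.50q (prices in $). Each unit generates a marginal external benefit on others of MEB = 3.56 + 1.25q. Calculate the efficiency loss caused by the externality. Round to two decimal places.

DWL = $41.60

Market equilibrium (private): 5.07 + 2.50q = 84.56 - 3.55q → q_m = 13.1388.
Social marginal cost = private MC − MEB = 1.51 + 1.25q.
Set SMC = demand: 1.51 + 1.25q = 84.56 - 3.55q → q* = 17.3021.
The loss is the area between SMC and demand from q* to q_m; with linear curves that's a triangle of height MEB(q_m).
DWL = ½ × 4.1633 × 19.9836 = 41.5989.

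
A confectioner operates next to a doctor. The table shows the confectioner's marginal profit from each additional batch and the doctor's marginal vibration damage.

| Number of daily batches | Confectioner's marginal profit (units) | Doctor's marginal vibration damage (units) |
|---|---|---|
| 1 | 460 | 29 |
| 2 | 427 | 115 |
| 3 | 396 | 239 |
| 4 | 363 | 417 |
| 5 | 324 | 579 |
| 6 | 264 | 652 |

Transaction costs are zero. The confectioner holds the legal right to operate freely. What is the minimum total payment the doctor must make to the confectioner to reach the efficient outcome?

951

Left alone the confectioner would choose level 6 (marginal profit stays positive).
Efficient level: k* = 3 (marginal profit ≥ marginal vibration damage through 3).
The doctor must at least cover the confectioner's forgone profit from cutting 6→3: 363 + 324 + 264 = 951.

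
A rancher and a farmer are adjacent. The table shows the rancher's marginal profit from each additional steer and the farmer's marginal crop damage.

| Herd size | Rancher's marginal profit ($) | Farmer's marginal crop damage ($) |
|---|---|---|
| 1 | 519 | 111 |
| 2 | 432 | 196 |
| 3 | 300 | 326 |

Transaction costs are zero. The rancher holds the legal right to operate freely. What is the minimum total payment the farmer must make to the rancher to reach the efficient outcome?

Left alone the rancher would choose level 3 (marginal profit stays positive).
Efficient level: k* = 2 (marginal profit ≥ marginal crop damage through 2).
The farmer must at least cover the rancher's forgone profit from cutting 3→2: 300 = 300.

$300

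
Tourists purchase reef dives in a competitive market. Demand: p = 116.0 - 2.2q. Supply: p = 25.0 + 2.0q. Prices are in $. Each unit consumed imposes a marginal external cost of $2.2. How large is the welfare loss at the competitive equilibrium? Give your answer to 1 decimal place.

Market equilibrium (private): 25.0 + 2.0q = 116.0 - 2.2q → q_m = 21.6667.
Social marginal benefit = demand − MEC = 113.8 - 2.2q.
Set SMB = MC: 113.8 - 2.2q = 25.0 + 2.0q → q* = 21.1429.
The welfare-loss triangle has base |q_m − q*| and height MEC(q_m) (the vertical gap between SMB and MC is zero at q* and MEC at q_m).
DWL = ½ × 0.5238 × 2.2000 = 0.5762.

DWL = $0.6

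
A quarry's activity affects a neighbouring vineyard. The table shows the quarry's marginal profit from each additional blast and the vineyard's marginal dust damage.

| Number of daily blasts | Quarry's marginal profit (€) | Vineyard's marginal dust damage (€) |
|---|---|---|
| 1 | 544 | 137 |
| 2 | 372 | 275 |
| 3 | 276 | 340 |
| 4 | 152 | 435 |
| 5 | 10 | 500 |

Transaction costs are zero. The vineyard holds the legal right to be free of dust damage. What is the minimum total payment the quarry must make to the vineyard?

Efficient level: marginal profit ≥ marginal dust damage through level 2, so k* = 2.
With the vineyard holding the right, the quarry must at least compensate total damage at k*: 137 + 275 = 412.

€412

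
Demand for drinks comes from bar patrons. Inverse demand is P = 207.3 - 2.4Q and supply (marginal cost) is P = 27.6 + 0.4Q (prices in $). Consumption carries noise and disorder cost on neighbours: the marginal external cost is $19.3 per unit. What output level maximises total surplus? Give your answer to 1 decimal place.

Q* = 57.3

Social marginal benefit = demand − MEC = 188.0 - 2.4Q.
Set SMB = MC: 188.0 - 2.4Q = 27.6 + 0.4Q → Q* = 57.2857.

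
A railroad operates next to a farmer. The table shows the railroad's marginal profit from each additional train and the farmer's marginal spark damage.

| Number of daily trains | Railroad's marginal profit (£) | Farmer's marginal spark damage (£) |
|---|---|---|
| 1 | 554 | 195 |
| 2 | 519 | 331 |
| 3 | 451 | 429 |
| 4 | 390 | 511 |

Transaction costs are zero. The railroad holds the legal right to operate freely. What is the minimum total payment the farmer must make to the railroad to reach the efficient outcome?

Left alone the railroad would choose level 4 (marginal profit stays positive).
Efficient level: k* = 3 (marginal profit ≥ marginal spark damage through 3).
The farmer must at least cover the railroad's forgone profit from cutting 4→3: 390 = 390.

£390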